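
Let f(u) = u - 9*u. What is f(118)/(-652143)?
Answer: 944/652143 ≈ 0.0014475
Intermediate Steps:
f(u) = -8*u
f(118)/(-652143) = -8*118/(-652143) = -944*(-1/652143) = 944/652143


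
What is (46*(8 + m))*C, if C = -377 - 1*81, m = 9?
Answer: -358156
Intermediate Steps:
C = -458 (C = -377 - 81 = -458)
(46*(8 + m))*C = (46*(8 + 9))*(-458) = (46*17)*(-458) = 782*(-458) = -358156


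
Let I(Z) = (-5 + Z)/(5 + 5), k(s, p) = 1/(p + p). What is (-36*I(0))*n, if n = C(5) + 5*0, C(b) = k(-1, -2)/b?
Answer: -9/10 ≈ -0.90000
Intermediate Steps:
k(s, p) = 1/(2*p)
C(b) = -1/(4*b) (C(b) = ((1/2)/(-2))/b = ((1/2)*(-1/2))/b = -1/(4*b))
I(Z) = -1/2 + Z/10 (I(Z) = (-5 + Z)/10 = (-5 + Z)*(1/10) = -1/2 + Z/10)
n = -1/20 (n = -1/4/5 + 5*0 = -1/4*1/5 + 0 = -1/20 + 0 = -1/20 ≈ -0.050000)
(-36*I(0))*n = -36*(-1/2 + (1/10)*0)*(-1/20) = -36*(-1/2 + 0)*(-1/20) = -36*(-1/2)*(-1/20) = 18*(-1/20) = -9/10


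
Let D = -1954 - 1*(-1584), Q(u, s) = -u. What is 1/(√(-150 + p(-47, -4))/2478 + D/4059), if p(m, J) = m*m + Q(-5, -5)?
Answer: -128082820635/11203150928 - 2268124551*√129/11203150928 ≈ -13.732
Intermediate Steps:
D = -370 (D = -1954 + 1584 = -370)
p(m, J) = 5 + m² (p(m, J) = m*m - 1*(-5) = m² + 5 = 5 + m²)
1/(√(-150 + p(-47, -4))/2478 + D/4059) = 1/(√(-150 + (5 + (-47)²))/2478 - 370/4059) = 1/(√(-150 + (5 + 2209))*(1/2478) - 370*1/4059) = 1/(√(-150 + 2214)*(1/2478) - 370/4059) = 1/(√2064*(1/2478) - 370/4059) = 1/((4*√129)*(1/2478) - 370/4059) = 1/(2*√129/1239 - 370/4059) = 1/(-370/4059 + 2*√129/1239)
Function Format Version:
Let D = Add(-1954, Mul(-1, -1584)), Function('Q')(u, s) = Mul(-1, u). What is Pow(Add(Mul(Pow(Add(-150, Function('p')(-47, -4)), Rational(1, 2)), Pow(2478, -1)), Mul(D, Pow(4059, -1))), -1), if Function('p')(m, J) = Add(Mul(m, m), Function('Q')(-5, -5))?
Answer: Add(Rational(-128082820635, 11203150928), Mul(Rational(-2268124551, 11203150928), Pow(129, Rational(1, 2)))) ≈ -13.732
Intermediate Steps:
D = -370 (D = Add(-1954, 1584) = -370)
Function('p')(m, J) = Add(5, Pow(m, 2)) (Function('p')(m, J) = Add(Mul(m, m), Mul(-1, -5)) = Add(Pow(m, 2), 5) = Add(5, Pow(m, 2)))
Pow(Add(Mul(Pow(Add(-150, Function('p')(-47, -4)), Rational(1, 2)), Pow(2478, -1)), Mul(D, Pow(4059, -1))), -1) = Pow(Add(Mul(Pow(Add(-150, Add(5, Pow(-47, 2))), Rational(1, 2)), Pow(2478, -1)), Mul(-370, Pow(4059, -1))), -1) = Pow(Add(Mul(Pow(Add(-150, Add(5, 2209)), Rational(1, 2)), Rational(1, 2478)), Mul(-370, Rational(1, 4059))), -1) = Pow(Add(Mul(Pow(Add(-150, 2214), Rational(1, 2)), Rational(1, 2478)), Rational(-370, 4059)), -1) = Pow(Add(Mul(Pow(2064, Rational(1, 2)), Rational(1, 2478)), Rational(-370, 4059)), -1) = Pow(Add(Mul(Mul(4, Pow(129, Rational(1, 2))), Rational(1, 2478)), Rational(-370, 4059)), -1) = Pow(Add(Mul(Rational(2, 1239), Pow(129, Rational(1, 2))), Rational(-370, 4059)), -1) = Pow(Add(Rational(-370, 4059), Mul(Rational(2, 1239), Pow(129, Rational(1, 2)))), -1)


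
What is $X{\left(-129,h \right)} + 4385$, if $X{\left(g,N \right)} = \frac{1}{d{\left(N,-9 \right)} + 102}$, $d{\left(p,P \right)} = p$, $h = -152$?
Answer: $\frac{219249}{50} \approx 4385.0$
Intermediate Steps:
$X{\left(g,N \right)} = \frac{1}{102 + N}$ ($X{\left(g,N \right)} = \frac{1}{N + 102} = \frac{1}{102 + N}$)
$X{\left(-129,h \right)} + 4385 = \frac{1}{102 - 152} + 4385 = \frac{1}{-50} + 4385 = - \frac{1}{50} + 4385 = \frac{219249}{50}$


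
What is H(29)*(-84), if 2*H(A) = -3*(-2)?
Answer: -252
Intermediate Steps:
H(A) = 3 (H(A) = (-3*(-2))/2 = (½)*6 = 3)
H(29)*(-84) = 3*(-84) = -252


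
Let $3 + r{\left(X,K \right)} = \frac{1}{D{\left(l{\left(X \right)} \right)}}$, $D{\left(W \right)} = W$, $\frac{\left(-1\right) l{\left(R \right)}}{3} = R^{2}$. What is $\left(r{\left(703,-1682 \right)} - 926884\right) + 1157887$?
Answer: $\frac{342486836999}{1482627} \approx 2.31 \cdot 10^{5}$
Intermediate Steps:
$l{\left(R \right)} = - 3 R^{2}$
$r{\left(X,K \right)} = -3 - \frac{1}{3 X^{2}}$ ($r{\left(X,K \right)} = -3 + \frac{1}{\left(-3\right) X^{2}} = -3 - \frac{1}{3 X^{2}}$)
$\left(r{\left(703,-1682 \right)} - 926884\right) + 1157887 = \left(\left(-3 - \frac{1}{3 \cdot 494209}\right) - 926884\right) + 1157887 = \left(\left(-3 - \frac{1}{1482627}\right) - 926884\right) + 1157887 = \left(- \frac{4447882}{1482627} - 926884\right) + 1157887 = - \frac{1374227692150}{1482627} + 1157887 = \frac{342486836999}{1482627}$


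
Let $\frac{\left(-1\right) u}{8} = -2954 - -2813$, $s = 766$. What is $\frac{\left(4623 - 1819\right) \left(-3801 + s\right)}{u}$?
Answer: $- \frac{2127535}{282} \approx -7544.5$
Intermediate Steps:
$u = 1128$ ($u = - 8 \left(-2954 - -2813\right) = - 8 \left(-2954 + 2813\right) = \left(-8\right) \left(-141\right) = 1128$)
$\frac{\left(4623 - 1819\right) \left(-3801 + s\right)}{u} = \frac{\left(4623 - 1819\right) \left(-3801 + 766\right)}{1128} = 2804 \left(-3035\right) \frac{1}{1128} = \left(-8510140\right) \frac{1}{1128} = - \frac{2127535}{282}$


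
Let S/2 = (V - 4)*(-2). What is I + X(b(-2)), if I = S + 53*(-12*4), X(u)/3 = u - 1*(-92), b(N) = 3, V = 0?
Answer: -2243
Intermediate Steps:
X(u) = 276 + 3*u (X(u) = 3*(u - 1*(-92)) = 3*(u + 92) = 3*(92 + u) = 276 + 3*u)
S = 16 (S = 2*((0 - 4)*(-2)) = 2*(-4*(-2)) = 2*8 = 16)
I = -2528 (I = 16 + 53*(-12*4) = 16 + 53*(-48) = 16 - 2544 = -2528)
I + X(b(-2)) = -2528 + (276 + 3*3) = -2528 + (276 + 9) = -2528 + 285 = -2243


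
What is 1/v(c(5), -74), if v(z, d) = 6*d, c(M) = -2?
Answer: -1/444 ≈ -0.0022523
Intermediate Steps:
1/v(c(5), -74) = 1/(6*(-74)) = 1/(-444) = -1/444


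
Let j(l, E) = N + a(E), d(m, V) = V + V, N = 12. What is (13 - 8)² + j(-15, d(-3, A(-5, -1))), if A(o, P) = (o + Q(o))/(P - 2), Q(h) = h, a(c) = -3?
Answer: 34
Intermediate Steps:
A(o, P) = 2*o/(-2 + P) (A(o, P) = (o + o)/(P - 2) = (2*o)/(-2 + P) = 2*o/(-2 + P))
d(m, V) = 2*V
j(l, E) = 9 (j(l, E) = 12 - 3 = 9)
(13 - 8)² + j(-15, d(-3, A(-5, -1))) = (13 - 8)² + 9 = 5² + 9 = 25 + 9 = 34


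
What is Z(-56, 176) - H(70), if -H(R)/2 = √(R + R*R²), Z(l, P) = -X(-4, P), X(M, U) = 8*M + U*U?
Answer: -30944 + 26*√2030 ≈ -29773.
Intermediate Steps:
X(M, U) = U² + 8*M (X(M, U) = 8*M + U² = U² + 8*M)
Z(l, P) = 32 - P² (Z(l, P) = -(P² + 8*(-4)) = -(P² - 32) = -(-32 + P²) = 32 - P²)
H(R) = -2*√(R + R³) (H(R) = -2*√(R + R*R²) = -2*√(R + R³))
Z(-56, 176) - H(70) = (32 - 1*176²) - (-2)*√(70 + 70³) = (32 - 1*30976) - (-2)*√(70 + 343000) = (32 - 30976) - (-2)*√343070 = -30944 - (-2)*13*√2030 = -30944 - (-26)*√2030 = -30944 + 26*√2030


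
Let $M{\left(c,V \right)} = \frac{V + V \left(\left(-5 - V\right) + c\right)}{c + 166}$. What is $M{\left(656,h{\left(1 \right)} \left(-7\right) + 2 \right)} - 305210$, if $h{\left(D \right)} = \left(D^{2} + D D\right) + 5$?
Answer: $- \frac{83638491}{274} \approx -3.0525 \cdot 10^{5}$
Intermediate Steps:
$h{\left(D \right)} = 5 + 2 D^{2}$ ($h{\left(D \right)} = \left(D^{2} + D^{2}\right) + 5 = 2 D^{2} + 5 = 5 + 2 D^{2}$)
$M{\left(c,V \right)} = \frac{V + V \left(-5 + c - V\right)}{166 + c}$
$M{\left(656,h{\left(1 \right)} \left(-7\right) + 2 \right)} - 305210 = \frac{\left(\left(5 + 2 \cdot 1^{2}\right) \left(-7\right) + 2\right) \left(-4 + 656 - \left(\left(5 + 2 \cdot 1^{2}\right) \left(-7\right) + 2\right)\right)}{166 + 656} - 305210 = \frac{\left(\left(5 + 2 \cdot 1\right) \left(-7\right) + 2\right) \left(-4 + 656 - \left(\left(5 + 2 \cdot 1\right) \left(-7\right) + 2\right)\right)}{822} - 305210 = \left(\left(5 + 2\right) \left(-7\right) + 2\right) \frac{1}{822} \left(-4 + 656 - \left(\left(5 + 2\right) \left(-7\right) + 2\right)\right) - 305210 = \left(7 \left(-7\right) + 2\right) \frac{1}{822} \left(-4 + 656 - \left(7 \left(-7\right) + 2\right)\right) - 305210 = \left(-49 + 2\right) \frac{1}{822} \left(-4 + 656 - \left(-49 + 2\right)\right) - 305210 = \left(-47\right) \frac{1}{822} \left(-4 + 656 - -47\right) - 305210 = \left(-47\right) \frac{1}{822} \left(-4 + 656 + 47\right) - 305210 = \left(-47\right) \frac{1}{822} \cdot 699 - 305210 = - \frac{10951}{274} - 305210 = - \frac{83638491}{274}$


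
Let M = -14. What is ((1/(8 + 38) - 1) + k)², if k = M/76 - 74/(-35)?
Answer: 211935364/233937025 ≈ 0.90595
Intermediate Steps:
k = 2567/1330 (k = -14/76 - 74/(-35) = -14*1/76 - 74*(-1/35) = -7/38 + 74/35 = 2567/1330 ≈ 1.9301)
((1/(8 + 38) - 1) + k)² = ((1/(8 + 38) - 1) + 2567/1330)² = ((1/46 - 1) + 2567/1330)² = (-45/46 + 2567/1330)² = (14558/15295)² = 211935364/233937025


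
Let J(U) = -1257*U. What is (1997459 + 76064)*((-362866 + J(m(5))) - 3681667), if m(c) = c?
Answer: -8399464291814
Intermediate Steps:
(1997459 + 76064)*((-362866 + J(m(5))) - 3681667) = (1997459 + 76064)*((-362866 - 1257*5) - 3681667) = 2073523*((-362866 - 6285) - 3681667) = 2073523*(-369151 - 3681667) = 2073523*(-4050818) = -8399464291814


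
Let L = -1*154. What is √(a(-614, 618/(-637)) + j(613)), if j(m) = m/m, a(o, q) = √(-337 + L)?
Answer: √(1 + I*√491) ≈ 3.4045 + 3.2543*I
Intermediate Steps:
L = -154
a(o, q) = I*√491 (a(o, q) = √(-337 - 154) = √(-491) = I*√491)
j(m) = 1
√(a(-614, 618/(-637)) + j(613)) = √(I*√491 + 1) = √(1 + I*√491)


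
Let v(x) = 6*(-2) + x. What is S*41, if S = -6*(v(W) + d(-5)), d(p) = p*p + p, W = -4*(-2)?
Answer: -3936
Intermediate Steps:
W = 8
v(x) = -12 + x
d(p) = p + p² (d(p) = p² + p = p + p²)
S = -96 (S = -6*((-12 + 8) - 5*(1 - 5)) = -6*(-4 - 5*(-4)) = -6*(-4 + 20) = -6*16 = -96)
S*41 = -96*41 = -3936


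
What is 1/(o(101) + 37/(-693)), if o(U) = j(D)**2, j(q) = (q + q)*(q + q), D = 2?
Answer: 693/177371 ≈ 0.0039071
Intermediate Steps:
j(q) = 4*q**2 (j(q) = (2*q)*(2*q) = 4*q**2)
o(U) = 256 (o(U) = (4*2**2)**2 = (4*4)**2 = 16**2 = 256)
1/(o(101) + 37/(-693)) = 1/(256 + 37/(-693)) = 1/(256 + 37*(-1/693)) = 1/(256 - 37/693) = 1/(177371/693) = 693/177371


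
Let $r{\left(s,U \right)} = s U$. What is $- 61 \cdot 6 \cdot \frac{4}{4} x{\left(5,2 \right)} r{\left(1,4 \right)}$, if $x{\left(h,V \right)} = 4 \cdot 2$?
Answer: $-11712$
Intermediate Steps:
$x{\left(h,V \right)} = 8$
$r{\left(s,U \right)} = U s$
$- 61 \cdot 6 \cdot \frac{4}{4} x{\left(5,2 \right)} r{\left(1,4 \right)} = - 61 \cdot 6 \cdot \frac{4}{4} \cdot 8 \cdot 4 \cdot 1 = - 61 \cdot 6 \cdot 4 \cdot \frac{1}{4} \cdot 8 \cdot 4 = - 61 \cdot 6 \cdot 1 \cdot 8 \cdot 4 = - 61 \cdot 6 \cdot 8 \cdot 4 = \left(-61\right) 48 \cdot 4 = \left(-2928\right) 4 = -11712$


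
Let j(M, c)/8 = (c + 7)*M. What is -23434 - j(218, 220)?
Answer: -419322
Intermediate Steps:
j(M, c) = 8*M*(7 + c) (j(M, c) = 8*((c + 7)*M) = 8*((7 + c)*M) = 8*(M*(7 + c)) = 8*M*(7 + c))
-23434 - j(218, 220) = -23434 - 8*218*(7 + 220) = -23434 - 8*218*227 = -23434 - 1*395888 = -23434 - 395888 = -419322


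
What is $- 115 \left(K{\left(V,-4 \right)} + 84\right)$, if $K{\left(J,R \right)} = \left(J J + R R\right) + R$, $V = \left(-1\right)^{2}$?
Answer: $-11155$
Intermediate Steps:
$V = 1$
$K{\left(J,R \right)} = R + J^{2} + R^{2}$ ($K{\left(J,R \right)} = \left(J^{2} + R^{2}\right) + R = R + J^{2} + R^{2}$)
$- 115 \left(K{\left(V,-4 \right)} + 84\right) = - 115 \left(\left(-4 + 1^{2} + \left(-4\right)^{2}\right) + 84\right) = - 115 \left(\left(-4 + 1 + 16\right) + 84\right) = - 115 \left(13 + 84\right) = \left(-115\right) 97 = -11155$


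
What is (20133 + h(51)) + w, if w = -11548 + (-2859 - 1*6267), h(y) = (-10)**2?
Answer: -441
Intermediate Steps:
h(y) = 100
w = -20674 (w = -11548 + (-2859 - 6267) = -11548 - 9126 = -20674)
(20133 + h(51)) + w = (20133 + 100) - 20674 = 20233 - 20674 = -441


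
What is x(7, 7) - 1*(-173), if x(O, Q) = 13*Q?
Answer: 264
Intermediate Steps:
x(7, 7) - 1*(-173) = 13*7 - 1*(-173) = 91 + 173 = 264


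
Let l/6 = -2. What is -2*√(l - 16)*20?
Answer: -80*I*√7 ≈ -211.66*I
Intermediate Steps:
l = -12 (l = 6*(-2) = -12)
-2*√(l - 16)*20 = -2*√(-12 - 16)*20 = -4*I*√7*20 = -80*I*√7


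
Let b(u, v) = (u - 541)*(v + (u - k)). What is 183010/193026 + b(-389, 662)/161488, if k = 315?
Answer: 4636689305/3896422836 ≈ 1.1900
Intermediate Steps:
b(u, v) = (-541 + u)*(-315 + u + v) (b(u, v) = (u - 541)*(v + (u - 1*315)) = (-541 + u)*(v + (u - 315)) = (-541 + u)*(v + (-315 + u)) = (-541 + u)*(-315 + u + v))
183010/193026 + b(-389, 662)/161488 = 183010/193026 + (170415 + (-389)² - 856*(-389) - 541*662 - 389*662)/161488 = 183010*(1/193026) + (170415 + 151321 + 332984 - 358142 - 257518)*(1/161488) = 91505/96513 + 39060*(1/161488) = 91505/96513 + 9765/40372 = 4636689305/3896422836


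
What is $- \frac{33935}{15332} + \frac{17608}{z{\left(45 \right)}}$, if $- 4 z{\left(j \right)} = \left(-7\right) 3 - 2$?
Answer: $\frac{1079082919}{352636} \approx 3060.0$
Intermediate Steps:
$z{\left(j \right)} = \frac{23}{4}$ ($z{\left(j \right)} = - \frac{\left(-7\right) 3 - 2}{4} = - \frac{-21 - 2}{4} = \left(- \frac{1}{4}\right) \left(-23\right) = \frac{23}{4}$)
$- \frac{33935}{15332} + \frac{17608}{z{\left(45 \right)}} = - \frac{33935}{15332} + \frac{17608}{\frac{23}{4}} = \left(-33935\right) \frac{1}{15332} + 17608 \cdot \frac{4}{23} = - \frac{33935}{15332} + \frac{70432}{23} = \frac{1079082919}{352636}$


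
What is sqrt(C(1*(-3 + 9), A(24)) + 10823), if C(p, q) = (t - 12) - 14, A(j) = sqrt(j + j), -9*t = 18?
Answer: sqrt(10795) ≈ 103.90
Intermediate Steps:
t = -2 (t = -1/9*18 = -2)
A(j) = sqrt(2)*sqrt(j) (A(j) = sqrt(2*j) = sqrt(2)*sqrt(j))
C(p, q) = -28 (C(p, q) = (-2 - 12) - 14 = -14 - 14 = -28)
sqrt(C(1*(-3 + 9), A(24)) + 10823) = sqrt(-28 + 10823) = sqrt(10795)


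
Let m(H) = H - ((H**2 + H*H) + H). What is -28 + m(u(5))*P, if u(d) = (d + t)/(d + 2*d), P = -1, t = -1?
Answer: -6268/225 ≈ -27.858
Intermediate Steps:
u(d) = (-1 + d)/(3*d) (u(d) = (d - 1)/(d + 2*d) = (-1 + d)/((3*d)) = (-1 + d)*(1/(3*d)) = (-1 + d)/(3*d))
m(H) = -2*H**2 (m(H) = H - ((H**2 + H**2) + H) = H - (2*H**2 + H) = H - (H + 2*H**2) = H + (-H - 2*H**2) = -2*H**2)
-28 + m(u(5))*P = -28 - 2*(-1 + 5)**2/225*(-1) = -28 - 2*((1/3)*(1/5)*4)**2*(-1) = -28 - 2*(4/15)**2*(-1) = -28 - 2*16/225*(-1) = -28 - 32/225*(-1) = -28 + 32/225 = -6268/225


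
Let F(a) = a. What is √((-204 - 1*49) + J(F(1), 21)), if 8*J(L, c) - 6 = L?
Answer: I*√4034/4 ≈ 15.878*I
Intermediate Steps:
J(L, c) = ¾ + L/8
√((-204 - 1*49) + J(F(1), 21)) = √((-204 - 1*49) + (¾ + (⅛)*1)) = √((-204 - 49) + (¾ + ⅛)) = √(-253 + 7/8) = √(-2017/8) = I*√4034/4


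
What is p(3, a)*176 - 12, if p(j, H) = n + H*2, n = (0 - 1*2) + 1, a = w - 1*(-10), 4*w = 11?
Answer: 4300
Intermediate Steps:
w = 11/4 (w = (¼)*11 = 11/4 ≈ 2.7500)
a = 51/4 (a = 11/4 - 1*(-10) = 11/4 + 10 = 51/4 ≈ 12.750)
n = -1 (n = (0 - 2) + 1 = -2 + 1 = -1)
p(j, H) = -1 + 2*H (p(j, H) = -1 + H*2 = -1 + 2*H)
p(3, a)*176 - 12 = (-1 + 2*(51/4))*176 - 12 = (-1 + 51/2)*176 - 12 = (49/2)*176 - 12 = 4312 - 12 = 4300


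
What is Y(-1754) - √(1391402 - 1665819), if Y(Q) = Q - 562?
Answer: -2316 - I*√274417 ≈ -2316.0 - 523.85*I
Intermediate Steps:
Y(Q) = -562 + Q
Y(-1754) - √(1391402 - 1665819) = (-562 - 1754) - √(1391402 - 1665819) = -2316 - √(-274417) = -2316 - I*√274417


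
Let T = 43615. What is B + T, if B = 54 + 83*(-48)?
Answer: 39685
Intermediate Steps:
B = -3930 (B = 54 - 3984 = -3930)
B + T = -3930 + 43615 = 39685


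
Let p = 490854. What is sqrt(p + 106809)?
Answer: 3*sqrt(66407) ≈ 773.09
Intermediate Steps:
sqrt(p + 106809) = sqrt(490854 + 106809) = sqrt(597663) = 3*sqrt(66407)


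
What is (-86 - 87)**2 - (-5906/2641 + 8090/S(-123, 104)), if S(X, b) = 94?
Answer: 3704591720/124127 ≈ 29845.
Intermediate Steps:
(-86 - 87)**2 - (-5906/2641 + 8090/S(-123, 104)) = (-86 - 87)**2 - (-5906/2641 + 8090/94) = (-173)**2 - (-5906*1/2641 + 8090*(1/94)) = 29929 - (-5906/2641 + 4045/47) = 29929 - 1*10405263/124127 = 29929 - 10405263/124127 = 3704591720/124127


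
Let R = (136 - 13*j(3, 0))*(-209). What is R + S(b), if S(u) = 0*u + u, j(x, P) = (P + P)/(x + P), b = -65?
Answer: -28489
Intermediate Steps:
j(x, P) = 2*P/(P + x) (j(x, P) = (2*P)/(P + x) = 2*P/(P + x))
S(u) = u (S(u) = 0 + u = u)
R = -28424 (R = (136 - 26*0/(0 + 3))*(-209) = (136 - 26*0/3)*(-209) = (136 - 13*0)*(-209) = (136 + 0)*(-209) = 136*(-209) = -28424)
R + S(b) = -28424 - 65 = -28489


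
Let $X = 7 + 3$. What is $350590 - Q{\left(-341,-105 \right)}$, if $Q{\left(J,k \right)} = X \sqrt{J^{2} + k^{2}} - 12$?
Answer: $350602 - 10 \sqrt{127306} \approx 3.4703 \cdot 10^{5}$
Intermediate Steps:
$X = 10$
$Q{\left(J,k \right)} = -12 + 10 \sqrt{J^{2} + k^{2}}$ ($Q{\left(J,k \right)} = 10 \sqrt{J^{2} + k^{2}} - 12 = -12 + 10 \sqrt{J^{2} + k^{2}}$)
$350590 - Q{\left(-341,-105 \right)} = 350590 - \left(-12 + 10 \sqrt{\left(-341\right)^{2} + \left(-105\right)^{2}}\right) = 350590 - \left(-12 + 10 \sqrt{116281 + 11025}\right) = 350590 - \left(-12 + 10 \sqrt{127306}\right) = 350590 + \left(12 - 10 \sqrt{127306}\right) = 350602 - 10 \sqrt{127306}$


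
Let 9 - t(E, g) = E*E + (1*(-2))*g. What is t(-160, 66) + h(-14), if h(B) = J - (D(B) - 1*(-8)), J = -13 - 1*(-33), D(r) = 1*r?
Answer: -25433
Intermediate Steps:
D(r) = r
J = 20 (J = -13 + 33 = 20)
t(E, g) = 9 - E² + 2*g (t(E, g) = 9 - (E*E + (1*(-2))*g) = 9 - (E² - 2*g) = 9 + (-E² + 2*g) = 9 - E² + 2*g)
h(B) = 12 - B (h(B) = 20 - (B - 1*(-8)) = 20 - (B + 8) = 20 - (8 + B) = 20 + (-8 - B) = 12 - B)
t(-160, 66) + h(-14) = (9 - 1*(-160)² + 2*66) + (12 - 1*(-14)) = (9 - 1*25600 + 132) + (12 + 14) = (9 - 25600 + 132) + 26 = -25459 + 26 = -25433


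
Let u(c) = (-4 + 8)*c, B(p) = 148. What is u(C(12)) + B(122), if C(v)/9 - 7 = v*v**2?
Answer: 62608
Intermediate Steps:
C(v) = 63 + 9*v**3 (C(v) = 63 + 9*(v*v**2) = 63 + 9*v**3)
u(c) = 4*c
u(C(12)) + B(122) = 4*(63 + 9*12**3) + 148 = 4*(63 + 9*1728) + 148 = 4*(63 + 15552) + 148 = 4*15615 + 148 = 62460 + 148 = 62608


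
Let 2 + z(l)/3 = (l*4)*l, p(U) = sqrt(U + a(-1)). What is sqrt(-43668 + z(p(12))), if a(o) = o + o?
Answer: I*sqrt(43554) ≈ 208.7*I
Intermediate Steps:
a(o) = 2*o
p(U) = sqrt(-2 + U) (p(U) = sqrt(U + 2*(-1)) = sqrt(U - 2) = sqrt(-2 + U))
z(l) = -6 + 12*l**2 (z(l) = -6 + 3*((l*4)*l) = -6 + 3*((4*l)*l) = -6 + 3*(4*l**2) = -6 + 12*l**2)
sqrt(-43668 + z(p(12))) = sqrt(-43668 + (-6 + 12*(sqrt(-2 + 12))**2)) = sqrt(-43668 + (-6 + 12*(sqrt(10))**2)) = sqrt(-43668 + (-6 + 12*10)) = sqrt(-43668 + (-6 + 120)) = sqrt(-43668 + 114) = sqrt(-43554) = I*sqrt(43554)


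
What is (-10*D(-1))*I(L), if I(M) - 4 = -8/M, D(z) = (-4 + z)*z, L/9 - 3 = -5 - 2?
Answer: -1900/9 ≈ -211.11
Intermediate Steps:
L = -36 (L = 27 + 9*(-5 - 2) = 27 + 9*(-7) = 27 - 63 = -36)
D(z) = z*(-4 + z)
I(M) = 4 - 8/M
(-10*D(-1))*I(L) = (-(-10)*(-4 - 1))*(4 - 8/(-36)) = (-(-10)*(-5))*(4 - 8*(-1/36)) = (-10*5)*(4 + 2/9) = -50*38/9 = -1900/9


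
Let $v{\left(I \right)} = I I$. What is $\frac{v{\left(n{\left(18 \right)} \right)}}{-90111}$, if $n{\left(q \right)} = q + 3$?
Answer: $- \frac{3}{613} \approx -0.004894$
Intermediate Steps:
$n{\left(q \right)} = 3 + q$
$v{\left(I \right)} = I^{2}$
$\frac{v{\left(n{\left(18 \right)} \right)}}{-90111} = \frac{\left(3 + 18\right)^{2}}{-90111} = 21^{2} \left(- \frac{1}{90111}\right) = 441 \left(- \frac{1}{90111}\right) = - \frac{3}{613}$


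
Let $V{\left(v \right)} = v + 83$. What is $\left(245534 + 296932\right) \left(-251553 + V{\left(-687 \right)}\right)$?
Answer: $-136786599162$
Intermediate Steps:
$V{\left(v \right)} = 83 + v$
$\left(245534 + 296932\right) \left(-251553 + V{\left(-687 \right)}\right) = \left(245534 + 296932\right) \left(-251553 + \left(83 - 687\right)\right) = 542466 \left(-251553 - 604\right) = 542466 \left(-252157\right) = -136786599162$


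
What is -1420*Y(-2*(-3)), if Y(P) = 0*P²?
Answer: 0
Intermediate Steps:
Y(P) = 0
-1420*Y(-2*(-3)) = -1420*0 = 0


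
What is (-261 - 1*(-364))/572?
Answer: 103/572 ≈ 0.18007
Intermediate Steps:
(-261 - 1*(-364))/572 = (-261 + 364)*(1/572) = 103*(1/572) = 103/572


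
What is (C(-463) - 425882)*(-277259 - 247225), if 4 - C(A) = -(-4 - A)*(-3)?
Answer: 224088411420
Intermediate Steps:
C(A) = 16 + 3*A (C(A) = 4 - (-(-4 - A))*(-3) = 4 - (4 + A)*(-3) = 4 - (-12 - 3*A) = 4 + (12 + 3*A) = 16 + 3*A)
(C(-463) - 425882)*(-277259 - 247225) = ((16 + 3*(-463)) - 425882)*(-277259 - 247225) = ((16 - 1389) - 425882)*(-524484) = (-1373 - 425882)*(-524484) = -427255*(-524484) = 224088411420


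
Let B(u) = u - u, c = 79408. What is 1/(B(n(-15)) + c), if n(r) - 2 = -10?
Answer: 1/79408 ≈ 1.2593e-5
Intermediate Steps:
n(r) = -8 (n(r) = 2 - 10 = -8)
B(u) = 0
1/(B(n(-15)) + c) = 1/(0 + 79408) = 1/79408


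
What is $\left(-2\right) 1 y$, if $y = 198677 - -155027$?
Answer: $-707408$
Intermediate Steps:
$y = 353704$ ($y = 198677 + 155027 = 353704$)
$\left(-2\right) 1 y = \left(-2\right) 1 \cdot 353704 = \left(-2\right) 353704 = -707408$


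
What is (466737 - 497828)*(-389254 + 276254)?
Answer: 3513283000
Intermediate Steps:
(466737 - 497828)*(-389254 + 276254) = -31091*(-113000) = 3513283000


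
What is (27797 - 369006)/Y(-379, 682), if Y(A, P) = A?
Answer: 341209/379 ≈ 900.29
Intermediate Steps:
(27797 - 369006)/Y(-379, 682) = (27797 - 369006)/(-379) = -341209*(-1/379) = 341209/379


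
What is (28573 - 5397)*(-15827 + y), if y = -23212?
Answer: -904767864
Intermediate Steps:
(28573 - 5397)*(-15827 + y) = (28573 - 5397)*(-15827 - 23212) = 23176*(-39039) = -904767864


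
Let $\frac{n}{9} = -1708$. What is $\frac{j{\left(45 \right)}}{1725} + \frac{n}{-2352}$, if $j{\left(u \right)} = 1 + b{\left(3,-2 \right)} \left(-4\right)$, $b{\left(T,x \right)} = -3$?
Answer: $\frac{316039}{48300} \approx 6.5433$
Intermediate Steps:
$n = -15372$ ($n = 9 \left(-1708\right) = -15372$)
$j{\left(u \right)} = 13$ ($j{\left(u \right)} = 1 - -12 = 1 + 12 = 13$)
$\frac{j{\left(45 \right)}}{1725} + \frac{n}{-2352} = \frac{13}{1725} - \frac{15372}{-2352} = 13 \cdot \frac{1}{1725} - - \frac{183}{28} = \frac{13}{1725} + \frac{183}{28} = \frac{316039}{48300}$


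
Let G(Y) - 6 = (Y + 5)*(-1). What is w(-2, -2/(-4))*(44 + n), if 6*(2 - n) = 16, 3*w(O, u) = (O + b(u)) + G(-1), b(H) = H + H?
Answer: 130/9 ≈ 14.444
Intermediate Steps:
G(Y) = 1 - Y (G(Y) = 6 + (Y + 5)*(-1) = 6 + (5 + Y)*(-1) = 6 + (-5 - Y) = 1 - Y)
b(H) = 2*H
w(O, u) = 2/3 + O/3 + 2*u/3 (w(O, u) = ((O + 2*u) + (1 - 1*(-1)))/3 = ((O + 2*u) + (1 + 1))/3 = ((O + 2*u) + 2)/3 = (2 + O + 2*u)/3 = 2/3 + O/3 + 2*u/3)
n = -2/3 (n = 2 - 1/6*16 = 2 - 8/3 = -2/3 ≈ -0.66667)
w(-2, -2/(-4))*(44 + n) = (2/3 + (1/3)*(-2) + 2*(-2/(-4))/3)*(44 - 2/3) = (2/3 - 2/3 + 2*(-2*(-1/4))/3)*(130/3) = (2/3 - 2/3 + (2/3)*(1/2))*(130/3) = (2/3 - 2/3 + 1/3)*(130/3) = (1/3)*(130/3) = 130/9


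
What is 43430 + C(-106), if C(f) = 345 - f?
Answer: 43881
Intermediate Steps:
43430 + C(-106) = 43430 + (345 - 1*(-106)) = 43430 + (345 + 106) = 43430 + 451 = 43881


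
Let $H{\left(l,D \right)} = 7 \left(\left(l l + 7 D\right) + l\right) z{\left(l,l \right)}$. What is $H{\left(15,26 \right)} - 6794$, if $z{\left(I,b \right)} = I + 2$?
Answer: $43424$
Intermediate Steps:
$z{\left(I,b \right)} = 2 + I$
$H{\left(l,D \right)} = \left(2 + l\right) \left(7 l + 7 l^{2} + 49 D\right)$ ($H{\left(l,D \right)} = 7 \left(\left(l l + 7 D\right) + l\right) \left(2 + l\right) = 7 \left(\left(l^{2} + 7 D\right) + l\right) \left(2 + l\right) = 7 \left(l + l^{2} + 7 D\right) \left(2 + l\right) = \left(7 l + 7 l^{2} + 49 D\right) \left(2 + l\right) = \left(2 + l\right) \left(7 l + 7 l^{2} + 49 D\right)$)
$H{\left(15,26 \right)} - 6794 = 7 \left(2 + 15\right) \left(15 + 15^{2} + 7 \cdot 26\right) - 6794 = 7 \cdot 17 \left(15 + 225 + 182\right) - 6794 = 7 \cdot 17 \cdot 422 - 6794 = 50218 - 6794 = 43424$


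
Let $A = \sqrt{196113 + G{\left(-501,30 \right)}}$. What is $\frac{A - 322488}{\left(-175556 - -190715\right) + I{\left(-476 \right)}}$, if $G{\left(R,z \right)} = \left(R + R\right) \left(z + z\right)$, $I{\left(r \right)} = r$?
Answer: $- \frac{322488}{14683} + \frac{\sqrt{135993}}{14683} \approx -21.938$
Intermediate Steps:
$G{\left(R,z \right)} = 4 R z$ ($G{\left(R,z \right)} = 2 R 2 z = 4 R z$)
$A = \sqrt{135993}$ ($A = \sqrt{196113 + 4 \left(-501\right) 30} = \sqrt{196113 - 60120} = \sqrt{135993} \approx 368.77$)
$\frac{A - 322488}{\left(-175556 - -190715\right) + I{\left(-476 \right)}} = \frac{\sqrt{135993} - 322488}{\left(-175556 - -190715\right) - 476} = \frac{-322488 + \sqrt{135993}}{\left(-175556 + 190715\right) - 476} = \frac{-322488 + \sqrt{135993}}{15159 - 476} = \frac{-322488 + \sqrt{135993}}{14683} = \left(-322488 + \sqrt{135993}\right) \frac{1}{14683} = - \frac{322488}{14683} + \frac{\sqrt{135993}}{14683}$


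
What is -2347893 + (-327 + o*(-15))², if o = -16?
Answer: -2340324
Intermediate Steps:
-2347893 + (-327 + o*(-15))² = -2347893 + (-327 - 16*(-15))² = -2347893 + (-327 + 240)² = -2347893 + (-87)² = -2347893 + 7569 = -2340324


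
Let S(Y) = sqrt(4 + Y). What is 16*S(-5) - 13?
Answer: -13 + 16*I ≈ -13.0 + 16.0*I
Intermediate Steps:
16*S(-5) - 13 = 16*sqrt(4 - 5) - 13 = 16*sqrt(-1) - 13 = 16*I - 13 = -13 + 16*I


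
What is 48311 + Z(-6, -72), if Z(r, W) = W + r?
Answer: 48233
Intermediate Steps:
48311 + Z(-6, -72) = 48311 + (-72 - 6) = 48311 - 78 = 48233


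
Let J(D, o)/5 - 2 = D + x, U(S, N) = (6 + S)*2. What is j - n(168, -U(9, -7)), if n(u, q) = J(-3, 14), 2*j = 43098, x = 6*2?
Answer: 21494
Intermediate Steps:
x = 12
j = 21549 (j = (½)*43098 = 21549)
U(S, N) = 12 + 2*S
J(D, o) = 70 + 5*D (J(D, o) = 10 + 5*(D + 12) = 10 + 5*(12 + D) = 10 + (60 + 5*D) = 70 + 5*D)
n(u, q) = 55 (n(u, q) = 70 + 5*(-3) = 70 - 15 = 55)
j - n(168, -U(9, -7)) = 21549 - 1*55 = 21549 - 55 = 21494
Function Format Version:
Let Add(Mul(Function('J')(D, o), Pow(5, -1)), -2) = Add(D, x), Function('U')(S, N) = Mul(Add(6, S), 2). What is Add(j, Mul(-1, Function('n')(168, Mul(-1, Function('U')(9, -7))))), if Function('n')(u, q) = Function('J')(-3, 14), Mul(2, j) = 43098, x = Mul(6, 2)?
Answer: 21494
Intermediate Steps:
x = 12
j = 21549 (j = Mul(Rational(1, 2), 43098) = 21549)
Function('U')(S, N) = Add(12, Mul(2, S))
Function('J')(D, o) = Add(70, Mul(5, D)) (Function('J')(D, o) = Add(10, Mul(5, Add(D, 12))) = Add(10, Mul(5, Add(12, D))) = Add(10, Add(60, Mul(5, D))) = Add(70, Mul(5, D)))
Function('n')(u, q) = 55 (Function('n')(u, q) = Add(70, Mul(5, -3)) = Add(70, -15) = 55)
Add(j, Mul(-1, Function('n')(168, Mul(-1, Function('U')(9, -7))))) = Add(21549, Mul(-1, 55)) = Add(21549, -55) = 21494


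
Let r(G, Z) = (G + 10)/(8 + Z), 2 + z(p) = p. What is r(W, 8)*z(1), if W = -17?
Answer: 7/16 ≈ 0.43750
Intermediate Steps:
z(p) = -2 + p
r(G, Z) = (10 + G)/(8 + Z)
r(W, 8)*z(1) = ((10 - 17)/(8 + 8))*(-2 + 1) = (-7/16)*(-1) = ((1/16)*(-7))*(-1) = -7/16*(-1) = 7/16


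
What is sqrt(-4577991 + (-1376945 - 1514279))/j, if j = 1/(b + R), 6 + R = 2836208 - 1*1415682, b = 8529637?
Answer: 9950157*I*sqrt(7469215) ≈ 2.7194e+10*I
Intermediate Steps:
R = 1420520 (R = -6 + (2836208 - 1*1415682) = -6 + (2836208 - 1415682) = -6 + 1420526 = 1420520)
j = 1/9950157 (j = 1/(8529637 + 1420520) = 1/9950157 ≈ 1.0050e-7)
sqrt(-4577991 + (-1376945 - 1514279))/j = sqrt(-4577991 + (-1376945 - 1514279))/(1/9950157) = sqrt(-4577991 - 2891224)*9950157 = sqrt(-7469215)*9950157 = (I*sqrt(7469215))*9950157 = 9950157*I*sqrt(7469215)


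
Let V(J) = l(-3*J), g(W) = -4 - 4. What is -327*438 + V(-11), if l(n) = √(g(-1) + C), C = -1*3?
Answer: -143226 + I*√11 ≈ -1.4323e+5 + 3.3166*I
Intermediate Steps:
g(W) = -8
C = -3
l(n) = I*√11 (l(n) = √(-8 - 3) = √(-11) = I*√11)
V(J) = I*√11
-327*438 + V(-11) = -327*438 + I*√11 = -143226 + I*√11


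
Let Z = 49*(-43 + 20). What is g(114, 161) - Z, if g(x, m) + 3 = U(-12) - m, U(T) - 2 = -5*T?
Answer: 1025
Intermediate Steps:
U(T) = 2 - 5*T
Z = -1127 (Z = 49*(-23) = -1127)
g(x, m) = 59 - m (g(x, m) = -3 + ((2 - 5*(-12)) - m) = -3 + ((2 + 60) - m) = -3 + (62 - m) = 59 - m)
g(114, 161) - Z = (59 - 1*161) - 1*(-1127) = (59 - 161) + 1127 = -102 + 1127 = 1025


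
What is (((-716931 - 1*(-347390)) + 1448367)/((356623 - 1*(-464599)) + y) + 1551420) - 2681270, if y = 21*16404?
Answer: -658535922637/582853 ≈ -1.1298e+6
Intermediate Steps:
y = 344484
(((-716931 - 1*(-347390)) + 1448367)/((356623 - 1*(-464599)) + y) + 1551420) - 2681270 = (((-716931 - 1*(-347390)) + 1448367)/((356623 - 1*(-464599)) + 344484) + 1551420) - 2681270 = (((-716931 + 347390) + 1448367)/((356623 + 464599) + 344484) + 1551420) - 2681270 = ((-369541 + 1448367)/(821222 + 344484) + 1551420) - 2681270 = (1078826/1165706 + 1551420) - 2681270 = (1078826*(1/1165706) + 1551420) - 2681270 = (539413/582853 + 1551420) - 2681270 = 904250340673/582853 - 2681270 = -658535922637/582853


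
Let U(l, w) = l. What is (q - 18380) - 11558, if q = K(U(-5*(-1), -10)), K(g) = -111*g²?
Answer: -32713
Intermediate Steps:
q = -2775 (q = -111*(-5*(-1))² = -111*5² = -111*25 = -2775)
(q - 18380) - 11558 = (-2775 - 18380) - 11558 = -21155 - 11558 = -32713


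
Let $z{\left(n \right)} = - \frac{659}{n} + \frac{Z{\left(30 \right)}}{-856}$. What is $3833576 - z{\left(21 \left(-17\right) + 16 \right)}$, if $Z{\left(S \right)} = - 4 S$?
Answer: $\frac{139875611884}{36487} \approx 3.8336 \cdot 10^{6}$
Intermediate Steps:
$z{\left(n \right)} = \frac{15}{107} - \frac{659}{n}$ ($z{\left(n \right)} = - \frac{659}{n} + \frac{\left(-4\right) 30}{-856} = - \frac{659}{n} - - \frac{15}{107} = - \frac{659}{n} + \frac{15}{107} = \frac{15}{107} - \frac{659}{n}$)
$3833576 - z{\left(21 \left(-17\right) + 16 \right)} = 3833576 - \left(\frac{15}{107} - \frac{659}{21 \left(-17\right) + 16}\right) = 3833576 - \left(\frac{15}{107} - \frac{659}{-357 + 16}\right) = 3833576 - \left(\frac{15}{107} - \frac{659}{-341}\right) = 3833576 - \left(\frac{15}{107} - - \frac{659}{341}\right) = 3833576 - \left(\frac{15}{107} + \frac{659}{341}\right) = 3833576 - \frac{75628}{36487} = \frac{139875611884}{36487}$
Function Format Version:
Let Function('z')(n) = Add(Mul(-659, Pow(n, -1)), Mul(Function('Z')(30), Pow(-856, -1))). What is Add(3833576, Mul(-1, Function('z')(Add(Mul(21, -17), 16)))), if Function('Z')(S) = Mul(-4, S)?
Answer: Rational(139875611884, 36487) ≈ 3.8336e+6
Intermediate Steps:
Function('z')(n) = Add(Rational(15, 107), Mul(-659, Pow(n, -1))) (Function('z')(n) = Add(Mul(-659, Pow(n, -1)), Mul(Mul(-4, 30), Pow(-856, -1))) = Add(Mul(-659, Pow(n, -1)), Mul(-120, Rational(-1, 856))) = Add(Mul(-659, Pow(n, -1)), Rational(15, 107)) = Add(Rational(15, 107), Mul(-659, Pow(n, -1))))
Add(3833576, Mul(-1, Function('z')(Add(Mul(21, -17), 16)))) = Add(3833576, Mul(-1, Add(Rational(15, 107), Mul(-659, Pow(Add(Mul(21, -17), 16), -1))))) = Add(3833576, Mul(-1, Add(Rational(15, 107), Mul(-659, Pow(Add(-357, 16), -1))))) = Add(3833576, Mul(-1, Add(Rational(15, 107), Mul(-659, Pow(-341, -1))))) = Add(3833576, Mul(-1, Add(Rational(15, 107), Mul(-659, Rational(-1, 341))))) = Add(3833576, Mul(-1, Add(Rational(15, 107), Rational(659, 341)))) = Add(3833576, Mul(-1, Rational(75628, 36487))) = Add(3833576, Rational(-75628, 36487)) = Rational(139875611884, 36487)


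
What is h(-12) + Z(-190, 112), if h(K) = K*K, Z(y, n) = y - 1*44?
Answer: -90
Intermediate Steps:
Z(y, n) = -44 + y (Z(y, n) = y - 44 = -44 + y)
h(K) = K²
h(-12) + Z(-190, 112) = (-12)² + (-44 - 190) = 144 - 234 = -90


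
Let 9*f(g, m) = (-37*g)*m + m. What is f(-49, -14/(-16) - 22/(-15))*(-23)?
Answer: -5861941/540 ≈ -10855.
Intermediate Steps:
f(g, m) = m/9 - 37*g*m/9 (f(g, m) = ((-37*g)*m + m)/9 = (-37*g*m + m)/9 = (m - 37*g*m)/9 = m/9 - 37*g*m/9)
f(-49, -14/(-16) - 22/(-15))*(-23) = ((-14/(-16) - 22/(-15))*(1 - 37*(-49))/9)*(-23) = ((-14*(-1/16) - 22*(-1/15))*(1 + 1813)/9)*(-23) = ((⅑)*(7/8 + 22/15)*1814)*(-23) = ((⅑)*(281/120)*1814)*(-23) = (254867/540)*(-23) = -5861941/540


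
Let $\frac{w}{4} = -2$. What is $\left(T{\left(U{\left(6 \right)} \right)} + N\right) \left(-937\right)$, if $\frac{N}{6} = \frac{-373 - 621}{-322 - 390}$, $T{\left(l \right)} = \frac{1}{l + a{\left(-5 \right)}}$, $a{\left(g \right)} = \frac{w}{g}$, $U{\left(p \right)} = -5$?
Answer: $- \frac{22916209}{3026} \approx -7573.1$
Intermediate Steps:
$w = -8$ ($w = 4 \left(-2\right) = -8$)
$a{\left(g \right)} = - \frac{8}{g}$
$T{\left(l \right)} = \frac{1}{\frac{8}{5} + l}$ ($T{\left(l \right)} = \frac{1}{l - \frac{8}{-5}} = \frac{1}{l - - \frac{8}{5}} = \frac{1}{l + \frac{8}{5}} = \frac{1}{\frac{8}{5} + l}$)
$N = \frac{1491}{178}$ ($N = 6 \frac{-373 - 621}{-322 - 390} = 6 \left(- \frac{994}{-712}\right) = 6 \left(\left(-994\right) \left(- \frac{1}{712}\right)\right) = 6 \cdot \frac{497}{356} = \frac{1491}{178} \approx 8.3764$)
$\left(T{\left(U{\left(6 \right)} \right)} + N\right) \left(-937\right) = \left(\frac{5}{8 + 5 \left(-5\right)} + \frac{1491}{178}\right) \left(-937\right) = \left(\frac{5}{8 - 25} + \frac{1491}{178}\right) \left(-937\right) = \left(\frac{5}{-17} + \frac{1491}{178}\right) \left(-937\right) = \left(5 \left(- \frac{1}{17}\right) + \frac{1491}{178}\right) \left(-937\right) = \left(- \frac{5}{17} + \frac{1491}{178}\right) \left(-937\right) = \frac{24457}{3026} \left(-937\right) = - \frac{22916209}{3026}$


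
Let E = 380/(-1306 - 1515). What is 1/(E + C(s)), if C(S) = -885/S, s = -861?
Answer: 115661/103305 ≈ 1.1196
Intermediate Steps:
E = -380/2821 (E = 380/(-2821) = 380*(-1/2821) = -380/2821 ≈ -0.13470)
1/(E + C(s)) = 1/(-380/2821 - 885/(-861)) = 1/(-380/2821 - 885*(-1/861)) = 1/(-380/2821 + 295/287) = 1/(103305/115661) = 115661/103305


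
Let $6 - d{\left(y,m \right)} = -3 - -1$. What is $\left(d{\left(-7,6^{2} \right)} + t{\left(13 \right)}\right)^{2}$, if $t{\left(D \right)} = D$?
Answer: $441$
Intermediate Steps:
$d{\left(y,m \right)} = 8$ ($d{\left(y,m \right)} = 6 - \left(-3 - -1\right) = 6 - \left(-3 + 1\right) = 6 - -2 = 6 + 2 = 8$)
$\left(d{\left(-7,6^{2} \right)} + t{\left(13 \right)}\right)^{2} = \left(8 + 13\right)^{2} = 21^{2} = 441$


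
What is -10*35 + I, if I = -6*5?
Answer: -380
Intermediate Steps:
I = -30
-10*35 + I = -10*35 - 30 = -350 - 30 = -380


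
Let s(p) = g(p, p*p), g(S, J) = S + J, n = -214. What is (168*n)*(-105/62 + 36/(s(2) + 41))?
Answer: 48589128/1457 ≈ 33349.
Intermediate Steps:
g(S, J) = J + S
s(p) = p + p² (s(p) = p*p + p = p² + p = p + p²)
(168*n)*(-105/62 + 36/(s(2) + 41)) = (168*(-214))*(-105/62 + 36/(2*(1 + 2) + 41)) = -35952*(-105*1/62 + 36/(2*3 + 41)) = -35952*(-105/62 + 36/(6 + 41)) = -35952*(-105/62 + 36/47) = -35952*(-2703/2914) = 48589128/1457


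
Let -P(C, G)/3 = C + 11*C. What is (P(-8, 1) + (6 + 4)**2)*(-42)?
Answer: -16296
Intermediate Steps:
P(C, G) = -36*C (P(C, G) = -3*(C + 11*C) = -36*C)
(P(-8, 1) + (6 + 4)**2)*(-42) = (-36*(-8) + (6 + 4)**2)*(-42) = (288 + 10**2)*(-42) = (288 + 100)*(-42) = 388*(-42) = -16296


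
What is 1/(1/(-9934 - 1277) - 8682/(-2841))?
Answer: 10616817/32443687 ≈ 0.32724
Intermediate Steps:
1/(1/(-9934 - 1277) - 8682/(-2841)) = 1/(1/(-11211) - 8682*(-1/2841)) = 1/(-1/11211 + 2894/947) = 1/(32443687/10616817) = 10616817/32443687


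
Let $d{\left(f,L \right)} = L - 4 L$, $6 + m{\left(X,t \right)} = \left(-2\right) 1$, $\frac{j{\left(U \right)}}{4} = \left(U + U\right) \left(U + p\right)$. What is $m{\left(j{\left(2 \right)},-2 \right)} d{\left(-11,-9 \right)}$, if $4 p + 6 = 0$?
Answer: $-216$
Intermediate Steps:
$p = - \frac{3}{2}$ ($p = - \frac{3}{2} + \frac{1}{4} \cdot 0 = - \frac{3}{2} + 0 = - \frac{3}{2} \approx -1.5$)
$j{\left(U \right)} = 8 U \left(- \frac{3}{2} + U\right)$ ($j{\left(U \right)} = 4 \left(U + U\right) \left(U - \frac{3}{2}\right) = 4 \cdot 2 U \left(- \frac{3}{2} + U\right) = 8 U \left(- \frac{3}{2} + U\right)$)
$m{\left(X,t \right)} = -8$ ($m{\left(X,t \right)} = -6 - 2 = -8$)
$d{\left(f,L \right)} = - 3 L$
$m{\left(j{\left(2 \right)},-2 \right)} d{\left(-11,-9 \right)} = - 8 \left(\left(-3\right) \left(-9\right)\right) = \left(-8\right) 27 = -216$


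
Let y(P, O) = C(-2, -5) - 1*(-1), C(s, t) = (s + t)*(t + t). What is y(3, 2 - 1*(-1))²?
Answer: 5041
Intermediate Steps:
C(s, t) = 2*t*(s + t) (C(s, t) = (s + t)*(2*t) = 2*t*(s + t))
y(P, O) = 71 (y(P, O) = 2*(-5)*(-2 - 5) - 1*(-1) = 2*(-5)*(-7) + 1 = 70 + 1 = 71)
y(3, 2 - 1*(-1))² = 71² = 5041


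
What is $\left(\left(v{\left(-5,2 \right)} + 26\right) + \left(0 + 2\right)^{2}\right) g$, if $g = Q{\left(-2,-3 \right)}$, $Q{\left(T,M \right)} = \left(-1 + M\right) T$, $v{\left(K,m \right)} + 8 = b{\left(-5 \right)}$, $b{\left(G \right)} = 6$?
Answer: $224$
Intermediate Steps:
$v{\left(K,m \right)} = -2$ ($v{\left(K,m \right)} = -8 + 6 = -2$)
$Q{\left(T,M \right)} = T \left(-1 + M\right)$
$g = 8$ ($g = - 2 \left(-1 - 3\right) = \left(-2\right) \left(-4\right) = 8$)
$\left(\left(v{\left(-5,2 \right)} + 26\right) + \left(0 + 2\right)^{2}\right) g = \left(\left(-2 + 26\right) + \left(0 + 2\right)^{2}\right) 8 = \left(24 + 2^{2}\right) 8 = \left(24 + 4\right) 8 = 28 \cdot 8 = 224$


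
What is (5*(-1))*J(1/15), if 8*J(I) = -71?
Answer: 355/8 ≈ 44.375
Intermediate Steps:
J(I) = -71/8 (J(I) = (⅛)*(-71) = -71/8)
(5*(-1))*J(1/15) = (5*(-1))*(-71/8) = -5*(-71/8) = 355/8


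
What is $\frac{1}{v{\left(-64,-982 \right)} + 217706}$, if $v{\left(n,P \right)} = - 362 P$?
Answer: $\frac{1}{573190} \approx 1.7446 \cdot 10^{-6}$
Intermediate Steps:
$\frac{1}{v{\left(-64,-982 \right)} + 217706} = \frac{1}{\left(-362\right) \left(-982\right) + 217706} = \frac{1}{355484 + 217706} = \frac{1}{573190}$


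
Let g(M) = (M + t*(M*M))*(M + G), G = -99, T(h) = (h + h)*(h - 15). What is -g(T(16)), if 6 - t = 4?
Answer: 139360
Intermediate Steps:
t = 2 (t = 6 - 1*4 = 6 - 4 = 2)
T(h) = 2*h*(-15 + h) (T(h) = (2*h)*(-15 + h) = 2*h*(-15 + h))
g(M) = (-99 + M)*(M + 2*M²) (g(M) = (M + 2*(M*M))*(M - 99) = (M + 2*M²)*(-99 + M) = (-99 + M)*(M + 2*M²))
-g(T(16)) = -2*16*(-15 + 16)*(-99 - 394*16*(-15 + 16) + 2*(2*16*(-15 + 16))²) = -2*16*1*(-99 - 394*16 + 2*(2*16*1)²) = -32*(-99 - 197*32 + 2*32²) = -32*(-99 - 6304 + 2*1024) = -32*(-99 - 6304 + 2048) = -32*(-4355) = -1*(-139360) = 139360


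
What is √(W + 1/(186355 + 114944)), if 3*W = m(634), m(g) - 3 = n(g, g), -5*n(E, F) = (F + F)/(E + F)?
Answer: √235359211685/502165 ≈ 0.96609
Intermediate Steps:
n(E, F) = -2*F/(5*(E + F)) (n(E, F) = -(F + F)/(5*(E + F)) = -2*F/(5*(E + F)))
m(g) = 14/5 (m(g) = 3 - 2*g/(5*g + 5*g) = 3 - 2*g/(10*g) = 3 - 2*g*1/(10*g) = 3 - ⅕ = 14/5)
W = 14/15 (W = (⅓)*(14/5) = 14/15 ≈ 0.93333)
√(W + 1/(186355 + 114944)) = √(14/15 + 1/(186355 + 114944)) = √(14/15 + 1/301299) = √(468689/502165) = √235359211685/502165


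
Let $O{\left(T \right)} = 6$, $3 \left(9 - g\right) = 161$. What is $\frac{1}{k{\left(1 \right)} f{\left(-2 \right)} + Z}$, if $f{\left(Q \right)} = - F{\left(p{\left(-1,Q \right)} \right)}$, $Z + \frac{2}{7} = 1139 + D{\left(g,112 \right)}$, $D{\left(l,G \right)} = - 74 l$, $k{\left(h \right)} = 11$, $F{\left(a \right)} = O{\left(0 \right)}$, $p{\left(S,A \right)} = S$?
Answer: $\frac{21}{91939} \approx 0.00022841$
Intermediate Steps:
$g = - \frac{134}{3}$ ($g = 9 - \frac{161}{3} = - \frac{134}{3} \approx -44.667$)
$F{\left(a \right)} = 6$
$Z = \frac{93325}{21}$ ($Z = - \frac{2}{7} + \left(1139 - - \frac{9916}{3}\right) = - \frac{2}{7} + \left(1139 + \frac{9916}{3}\right) = - \frac{2}{7} + \frac{13333}{3} = \frac{93325}{21} \approx 4444.0$)
$f{\left(Q \right)} = -6$ ($f{\left(Q \right)} = \left(-1\right) 6 = -6$)
$\frac{1}{k{\left(1 \right)} f{\left(-2 \right)} + Z} = \frac{1}{11 \left(-6\right) + \frac{93325}{21}} = \frac{1}{-66 + \frac{93325}{21}} = \frac{1}{\frac{91939}{21}} = \frac{21}{91939}$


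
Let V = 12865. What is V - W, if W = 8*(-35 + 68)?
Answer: 12601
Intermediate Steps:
W = 264 (W = 8*33 = 264)
V - W = 12865 - 1*264 = 12865 - 264 = 12601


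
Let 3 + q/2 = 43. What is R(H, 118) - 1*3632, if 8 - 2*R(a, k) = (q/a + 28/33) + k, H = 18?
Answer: -365275/99 ≈ -3689.6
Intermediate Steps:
q = 80 (q = -6 + 2*43 = -6 + 86 = 80)
R(a, k) = 118/33 - 40/a - k/2 (R(a, k) = 4 - ((80/a + 28/33) + k)/2 = 4 - ((28/33 + 80/a) + k)/2 = 4 - (28/33 + k + 80/a)/2 = 4 + (-14/33 - 40/a - k/2) = 118/33 - 40/a - k/2)
R(H, 118) - 1*3632 = (118/33 - 40/18 - ½*118) - 1*3632 = (118/33 - 40*1/18 - 59) - 3632 = (118/33 - 20/9 - 59) - 3632 = -5707/99 - 3632 = -365275/99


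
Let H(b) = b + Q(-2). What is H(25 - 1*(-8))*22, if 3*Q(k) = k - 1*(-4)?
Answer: 2222/3 ≈ 740.67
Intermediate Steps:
Q(k) = 4/3 + k/3 (Q(k) = (k - 1*(-4))/3 = (k + 4)/3 = (4 + k)/3 = 4/3 + k/3)
H(b) = ⅔ + b (H(b) = b + (4/3 + (⅓)*(-2)) = b + (4/3 - ⅔) = b + ⅔ = ⅔ + b)
H(25 - 1*(-8))*22 = (⅔ + (25 - 1*(-8)))*22 = (⅔ + (25 + 8))*22 = (⅔ + 33)*22 = (101/3)*22 = 2222/3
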